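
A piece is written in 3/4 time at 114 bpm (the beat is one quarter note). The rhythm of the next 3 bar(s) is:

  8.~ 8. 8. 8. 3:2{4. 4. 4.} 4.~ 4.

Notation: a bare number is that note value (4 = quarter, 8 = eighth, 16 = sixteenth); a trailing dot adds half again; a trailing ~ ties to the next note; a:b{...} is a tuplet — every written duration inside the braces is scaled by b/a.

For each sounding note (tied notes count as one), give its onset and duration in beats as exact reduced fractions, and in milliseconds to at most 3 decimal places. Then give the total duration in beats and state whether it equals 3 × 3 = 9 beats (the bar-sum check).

1) 0.0ms=0b +789.474ms=3/2b
2) 789.474ms=3/2b +394.737ms=3/4b
3) 1184.211ms=9/4b +394.737ms=3/4b
4) 1578.947ms=3b +526.316ms=1b
5) 2105.263ms=4b +526.316ms=1b
6) 2631.579ms=5b +526.316ms=1b
7) 3157.895ms=6b +1578.947ms=3b
Σ=9b of 9 (114bpm 3/4) — PASS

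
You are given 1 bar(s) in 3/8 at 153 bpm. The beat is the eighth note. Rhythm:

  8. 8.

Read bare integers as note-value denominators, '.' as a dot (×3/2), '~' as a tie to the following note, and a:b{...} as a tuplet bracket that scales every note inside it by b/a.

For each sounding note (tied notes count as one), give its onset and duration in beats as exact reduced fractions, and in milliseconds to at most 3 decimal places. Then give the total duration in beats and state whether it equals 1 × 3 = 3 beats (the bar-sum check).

1) 0.0ms=0b +588.235ms=3/2b
2) 588.235ms=3/2b +588.235ms=3/2b
Σ=3b of 3 (153bpm 3/8) — PASS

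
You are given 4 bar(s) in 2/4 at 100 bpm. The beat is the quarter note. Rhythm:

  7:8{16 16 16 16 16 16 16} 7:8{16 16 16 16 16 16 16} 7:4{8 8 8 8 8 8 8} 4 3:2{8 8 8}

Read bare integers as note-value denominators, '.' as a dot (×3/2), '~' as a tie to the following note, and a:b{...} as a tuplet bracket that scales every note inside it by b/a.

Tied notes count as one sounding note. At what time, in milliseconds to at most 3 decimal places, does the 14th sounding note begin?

1. 0.0ms @ 0 + 171.429ms (2/7)
2. 171.429ms @ 2/7 + 171.429ms (2/7)
3. 342.857ms @ 4/7 + 171.429ms (2/7)
4. 514.286ms @ 6/7 + 171.429ms (2/7)
5. 685.714ms @ 8/7 + 171.429ms (2/7)
6. 857.143ms @ 10/7 + 171.429ms (2/7)
7. 1028.571ms @ 12/7 + 171.429ms (2/7)
8. 1200.0ms @ 2 + 171.429ms (2/7)
9. 1371.429ms @ 16/7 + 171.429ms (2/7)
10. 1542.857ms @ 18/7 + 171.429ms (2/7)
11. 1714.286ms @ 20/7 + 171.429ms (2/7)
12. 1885.714ms @ 22/7 + 171.429ms (2/7)
13. 2057.143ms @ 24/7 + 171.429ms (2/7)
14. 2228.571ms @ 26/7 + 171.429ms (2/7)
15. 2400.0ms @ 4 + 171.429ms (2/7)
16. 2571.429ms @ 30/7 + 171.429ms (2/7)
17. 2742.857ms @ 32/7 + 171.429ms (2/7)
18. 2914.286ms @ 34/7 + 171.429ms (2/7)
19. 3085.714ms @ 36/7 + 171.429ms (2/7)
20. 3257.143ms @ 38/7 + 171.429ms (2/7)
21. 3428.571ms @ 40/7 + 171.429ms (2/7)
22. 3600.0ms @ 6 + 600.0ms (1)
23. 4200.0ms @ 7 + 200.0ms (1/3)
24. 4400.0ms @ 22/3 + 200.0ms (1/3)
25. 4600.0ms @ 23/3 + 200.0ms (1/3)

note 14 onset = 26/7b = 2228.571ms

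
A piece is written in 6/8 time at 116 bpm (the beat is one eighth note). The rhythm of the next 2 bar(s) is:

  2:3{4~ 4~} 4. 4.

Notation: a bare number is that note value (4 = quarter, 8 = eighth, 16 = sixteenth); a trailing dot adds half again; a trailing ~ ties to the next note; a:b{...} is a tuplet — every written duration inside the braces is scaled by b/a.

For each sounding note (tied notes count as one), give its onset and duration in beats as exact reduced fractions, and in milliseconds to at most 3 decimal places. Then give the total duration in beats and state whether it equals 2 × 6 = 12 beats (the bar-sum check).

1) 0.0ms=0b +4655.172ms=9b
2) 4655.172ms=9b +1551.724ms=3b
Σ=12b of 12 (116bpm 6/8) — PASS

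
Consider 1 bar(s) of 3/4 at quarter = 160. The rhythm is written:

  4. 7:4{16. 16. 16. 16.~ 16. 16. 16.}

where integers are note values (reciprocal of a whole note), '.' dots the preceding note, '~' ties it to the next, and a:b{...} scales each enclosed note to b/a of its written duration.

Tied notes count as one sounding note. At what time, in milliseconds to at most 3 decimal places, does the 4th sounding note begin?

note 4 onset = 27/14b = 723.214ms

1. 0.0ms @ 0 + 562.5ms (3/2)
2. 562.5ms @ 3/2 + 80.357ms (3/14)
3. 642.857ms @ 12/7 + 80.357ms (3/14)
4. 723.214ms @ 27/14 + 80.357ms (3/14)
5. 803.571ms @ 15/7 + 160.714ms (3/7)
6. 964.286ms @ 18/7 + 80.357ms (3/14)
7. 1044.643ms @ 39/14 + 80.357ms (3/14)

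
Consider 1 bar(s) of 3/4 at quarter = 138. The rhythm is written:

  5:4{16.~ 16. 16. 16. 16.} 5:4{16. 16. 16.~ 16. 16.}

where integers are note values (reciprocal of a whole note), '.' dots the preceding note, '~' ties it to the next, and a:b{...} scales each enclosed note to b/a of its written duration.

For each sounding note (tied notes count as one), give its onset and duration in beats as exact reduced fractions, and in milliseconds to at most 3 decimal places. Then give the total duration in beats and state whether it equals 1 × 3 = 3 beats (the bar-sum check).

1) 0.0ms=0b +260.87ms=3/5b
2) 260.87ms=3/5b +130.435ms=3/10b
3) 391.304ms=9/10b +130.435ms=3/10b
4) 521.739ms=6/5b +130.435ms=3/10b
5) 652.174ms=3/2b +130.435ms=3/10b
6) 782.609ms=9/5b +130.435ms=3/10b
7) 913.043ms=21/10b +260.87ms=3/5b
8) 1173.913ms=27/10b +130.435ms=3/10b
Σ=3b of 3 (138bpm 3/4) — PASS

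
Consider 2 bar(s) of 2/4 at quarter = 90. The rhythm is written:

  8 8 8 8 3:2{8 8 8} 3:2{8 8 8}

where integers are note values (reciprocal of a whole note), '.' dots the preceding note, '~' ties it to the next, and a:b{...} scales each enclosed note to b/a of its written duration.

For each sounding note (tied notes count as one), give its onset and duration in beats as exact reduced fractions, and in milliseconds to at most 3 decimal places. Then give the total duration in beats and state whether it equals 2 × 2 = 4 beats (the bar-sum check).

1) 0.0ms=0b +333.333ms=1/2b
2) 333.333ms=1/2b +333.333ms=1/2b
3) 666.667ms=1b +333.333ms=1/2b
4) 1000.0ms=3/2b +333.333ms=1/2b
5) 1333.333ms=2b +222.222ms=1/3b
6) 1555.556ms=7/3b +222.222ms=1/3b
7) 1777.778ms=8/3b +222.222ms=1/3b
8) 2000.0ms=3b +222.222ms=1/3b
9) 2222.222ms=10/3b +222.222ms=1/3b
10) 2444.444ms=11/3b +222.222ms=1/3b
Σ=4b of 4 (90bpm 2/4) — PASS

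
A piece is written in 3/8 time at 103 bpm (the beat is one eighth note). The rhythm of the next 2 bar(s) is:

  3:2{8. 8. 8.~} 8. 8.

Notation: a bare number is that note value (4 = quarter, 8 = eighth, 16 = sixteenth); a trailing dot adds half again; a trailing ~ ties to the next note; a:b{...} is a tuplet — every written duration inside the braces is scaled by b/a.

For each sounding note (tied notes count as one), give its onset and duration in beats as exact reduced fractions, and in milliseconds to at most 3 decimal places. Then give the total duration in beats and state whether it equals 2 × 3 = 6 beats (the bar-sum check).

1) 0.0ms=0b +582.524ms=1b
2) 582.524ms=1b +582.524ms=1b
3) 1165.049ms=2b +1456.311ms=5/2b
4) 2621.359ms=9/2b +873.786ms=3/2b
Σ=6b of 6 (103bpm 3/8) — PASS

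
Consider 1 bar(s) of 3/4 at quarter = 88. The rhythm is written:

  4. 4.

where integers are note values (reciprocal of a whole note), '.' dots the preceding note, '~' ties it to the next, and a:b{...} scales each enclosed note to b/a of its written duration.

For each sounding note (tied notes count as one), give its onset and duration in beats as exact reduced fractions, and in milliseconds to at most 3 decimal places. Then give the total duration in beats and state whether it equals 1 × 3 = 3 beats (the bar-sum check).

1) 0.0ms=0b +1022.727ms=3/2b
2) 1022.727ms=3/2b +1022.727ms=3/2b
Σ=3b of 3 (88bpm 3/4) — PASS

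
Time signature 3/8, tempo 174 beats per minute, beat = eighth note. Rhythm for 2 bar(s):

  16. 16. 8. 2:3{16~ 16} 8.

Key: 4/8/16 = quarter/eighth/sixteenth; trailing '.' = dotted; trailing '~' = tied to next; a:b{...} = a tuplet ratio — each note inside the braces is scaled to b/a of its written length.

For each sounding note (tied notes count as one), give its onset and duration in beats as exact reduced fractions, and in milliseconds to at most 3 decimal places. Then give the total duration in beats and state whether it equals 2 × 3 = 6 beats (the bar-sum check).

1) 0.0ms=0b +258.621ms=3/4b
2) 258.621ms=3/4b +258.621ms=3/4b
3) 517.241ms=3/2b +517.241ms=3/2b
4) 1034.483ms=3b +517.241ms=3/2b
5) 1551.724ms=9/2b +517.241ms=3/2b
Σ=6b of 6 (174bpm 3/8) — PASS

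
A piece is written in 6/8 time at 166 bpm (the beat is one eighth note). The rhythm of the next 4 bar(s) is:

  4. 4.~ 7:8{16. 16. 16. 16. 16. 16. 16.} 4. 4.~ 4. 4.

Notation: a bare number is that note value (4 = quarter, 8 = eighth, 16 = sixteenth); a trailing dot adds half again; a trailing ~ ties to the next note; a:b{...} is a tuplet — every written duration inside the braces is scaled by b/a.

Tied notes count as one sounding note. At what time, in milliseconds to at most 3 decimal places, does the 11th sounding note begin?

note 11 onset = 21b = 7590.361ms

1. 0.0ms @ 0 + 1084.337ms (3)
2. 1084.337ms @ 3 + 1394.148ms (27/7)
3. 2478.485ms @ 48/7 + 309.811ms (6/7)
4. 2788.296ms @ 54/7 + 309.811ms (6/7)
5. 3098.107ms @ 60/7 + 309.811ms (6/7)
6. 3407.917ms @ 66/7 + 309.811ms (6/7)
7. 3717.728ms @ 72/7 + 309.811ms (6/7)
8. 4027.539ms @ 78/7 + 309.811ms (6/7)
9. 4337.349ms @ 12 + 1084.337ms (3)
10. 5421.687ms @ 15 + 2168.675ms (6)
11. 7590.361ms @ 21 + 1084.337ms (3)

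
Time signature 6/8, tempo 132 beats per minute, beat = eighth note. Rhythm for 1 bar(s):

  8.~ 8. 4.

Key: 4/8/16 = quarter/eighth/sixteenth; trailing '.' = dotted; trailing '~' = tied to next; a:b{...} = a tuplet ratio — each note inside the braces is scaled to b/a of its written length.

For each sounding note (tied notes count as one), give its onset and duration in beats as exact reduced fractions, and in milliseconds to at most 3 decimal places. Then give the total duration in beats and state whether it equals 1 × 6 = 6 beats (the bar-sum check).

1) 0.0ms=0b +1363.636ms=3b
2) 1363.636ms=3b +1363.636ms=3b
Σ=6b of 6 (132bpm 6/8) — PASS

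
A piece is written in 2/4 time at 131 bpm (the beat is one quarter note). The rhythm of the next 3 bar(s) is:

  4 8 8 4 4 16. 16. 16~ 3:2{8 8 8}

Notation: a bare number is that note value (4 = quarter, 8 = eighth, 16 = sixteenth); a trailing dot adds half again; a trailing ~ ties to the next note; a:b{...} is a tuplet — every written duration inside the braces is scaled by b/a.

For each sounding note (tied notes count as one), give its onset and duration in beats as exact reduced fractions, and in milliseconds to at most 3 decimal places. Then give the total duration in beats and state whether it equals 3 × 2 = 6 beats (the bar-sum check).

1) 0.0ms=0b +458.015ms=1b
2) 458.015ms=1b +229.008ms=1/2b
3) 687.023ms=3/2b +229.008ms=1/2b
4) 916.031ms=2b +458.015ms=1b
5) 1374.046ms=3b +458.015ms=1b
6) 1832.061ms=4b +171.756ms=3/8b
7) 2003.817ms=35/8b +171.756ms=3/8b
8) 2175.573ms=19/4b +267.176ms=7/12b
9) 2442.748ms=16/3b +152.672ms=1/3b
10) 2595.42ms=17/3b +152.672ms=1/3b
Σ=6b of 6 (131bpm 2/4) — PASS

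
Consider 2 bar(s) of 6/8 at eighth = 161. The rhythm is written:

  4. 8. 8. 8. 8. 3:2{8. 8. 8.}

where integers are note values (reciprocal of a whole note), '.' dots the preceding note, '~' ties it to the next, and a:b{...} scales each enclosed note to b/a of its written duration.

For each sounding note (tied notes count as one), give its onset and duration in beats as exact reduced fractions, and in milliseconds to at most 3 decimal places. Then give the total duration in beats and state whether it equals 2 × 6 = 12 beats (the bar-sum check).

1) 0.0ms=0b +1118.012ms=3b
2) 1118.012ms=3b +559.006ms=3/2b
3) 1677.019ms=9/2b +559.006ms=3/2b
4) 2236.025ms=6b +559.006ms=3/2b
5) 2795.031ms=15/2b +559.006ms=3/2b
6) 3354.037ms=9b +372.671ms=1b
7) 3726.708ms=10b +372.671ms=1b
8) 4099.379ms=11b +372.671ms=1b
Σ=12b of 12 (161bpm 6/8) — PASS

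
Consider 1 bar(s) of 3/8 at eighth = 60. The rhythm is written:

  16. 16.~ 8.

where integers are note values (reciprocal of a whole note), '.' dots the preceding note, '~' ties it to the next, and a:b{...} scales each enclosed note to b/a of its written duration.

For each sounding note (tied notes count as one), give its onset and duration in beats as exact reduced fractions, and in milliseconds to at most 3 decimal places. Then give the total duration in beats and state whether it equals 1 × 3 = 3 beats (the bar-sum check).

1) 0.0ms=0b +750.0ms=3/4b
2) 750.0ms=3/4b +2250.0ms=9/4b
Σ=3b of 3 (60bpm 3/8) — PASS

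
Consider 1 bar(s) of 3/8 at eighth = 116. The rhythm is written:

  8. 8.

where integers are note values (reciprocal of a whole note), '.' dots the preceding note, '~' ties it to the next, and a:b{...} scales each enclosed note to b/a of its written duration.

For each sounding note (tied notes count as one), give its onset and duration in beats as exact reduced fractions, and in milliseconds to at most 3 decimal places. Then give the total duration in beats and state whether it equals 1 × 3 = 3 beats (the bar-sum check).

1) 0.0ms=0b +775.862ms=3/2b
2) 775.862ms=3/2b +775.862ms=3/2b
Σ=3b of 3 (116bpm 3/8) — PASS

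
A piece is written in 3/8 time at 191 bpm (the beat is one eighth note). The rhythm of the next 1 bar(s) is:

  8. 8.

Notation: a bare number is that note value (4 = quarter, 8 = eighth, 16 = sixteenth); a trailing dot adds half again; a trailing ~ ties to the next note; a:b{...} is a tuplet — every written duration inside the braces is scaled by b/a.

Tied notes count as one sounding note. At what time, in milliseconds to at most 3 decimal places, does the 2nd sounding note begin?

note 2 onset = 3/2b = 471.204ms

1. 0.0ms @ 0 + 471.204ms (3/2)
2. 471.204ms @ 3/2 + 471.204ms (3/2)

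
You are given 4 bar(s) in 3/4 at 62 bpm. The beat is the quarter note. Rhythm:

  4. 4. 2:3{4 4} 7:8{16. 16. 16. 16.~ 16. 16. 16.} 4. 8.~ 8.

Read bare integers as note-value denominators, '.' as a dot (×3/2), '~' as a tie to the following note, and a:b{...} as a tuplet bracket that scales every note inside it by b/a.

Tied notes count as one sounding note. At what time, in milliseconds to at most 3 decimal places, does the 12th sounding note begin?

1. 0.0ms @ 0 + 1451.613ms (3/2)
2. 1451.613ms @ 3/2 + 1451.613ms (3/2)
3. 2903.226ms @ 3 + 1451.613ms (3/2)
4. 4354.839ms @ 9/2 + 1451.613ms (3/2)
5. 5806.452ms @ 6 + 414.747ms (3/7)
6. 6221.198ms @ 45/7 + 414.747ms (3/7)
7. 6635.945ms @ 48/7 + 414.747ms (3/7)
8. 7050.691ms @ 51/7 + 829.493ms (6/7)
9. 7880.184ms @ 57/7 + 414.747ms (3/7)
10. 8294.931ms @ 60/7 + 414.747ms (3/7)
11. 8709.677ms @ 9 + 1451.613ms (3/2)
12. 10161.29ms @ 21/2 + 1451.613ms (3/2)

note 12 onset = 21/2b = 10161.29ms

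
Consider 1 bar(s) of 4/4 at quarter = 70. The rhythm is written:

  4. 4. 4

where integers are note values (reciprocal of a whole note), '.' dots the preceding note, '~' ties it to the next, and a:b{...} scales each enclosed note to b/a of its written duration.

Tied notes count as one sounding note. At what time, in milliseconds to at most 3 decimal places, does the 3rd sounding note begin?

note 3 onset = 3b = 2571.429ms

1. 0.0ms @ 0 + 1285.714ms (3/2)
2. 1285.714ms @ 3/2 + 1285.714ms (3/2)
3. 2571.429ms @ 3 + 857.143ms (1)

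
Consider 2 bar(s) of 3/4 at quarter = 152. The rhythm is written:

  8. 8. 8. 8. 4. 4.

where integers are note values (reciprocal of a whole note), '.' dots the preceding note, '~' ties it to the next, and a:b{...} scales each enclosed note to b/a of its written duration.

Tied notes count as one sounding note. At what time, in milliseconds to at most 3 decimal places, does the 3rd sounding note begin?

note 3 onset = 3/2b = 592.105ms

1. 0.0ms @ 0 + 296.053ms (3/4)
2. 296.053ms @ 3/4 + 296.053ms (3/4)
3. 592.105ms @ 3/2 + 296.053ms (3/4)
4. 888.158ms @ 9/4 + 296.053ms (3/4)
5. 1184.211ms @ 3 + 592.105ms (3/2)
6. 1776.316ms @ 9/2 + 592.105ms (3/2)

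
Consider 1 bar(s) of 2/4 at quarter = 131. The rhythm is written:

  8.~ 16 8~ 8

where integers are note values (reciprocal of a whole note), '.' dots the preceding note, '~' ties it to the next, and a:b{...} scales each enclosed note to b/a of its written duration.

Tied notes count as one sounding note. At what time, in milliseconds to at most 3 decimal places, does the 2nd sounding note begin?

1. 0.0ms @ 0 + 458.015ms (1)
2. 458.015ms @ 1 + 458.015ms (1)

note 2 onset = 1b = 458.015ms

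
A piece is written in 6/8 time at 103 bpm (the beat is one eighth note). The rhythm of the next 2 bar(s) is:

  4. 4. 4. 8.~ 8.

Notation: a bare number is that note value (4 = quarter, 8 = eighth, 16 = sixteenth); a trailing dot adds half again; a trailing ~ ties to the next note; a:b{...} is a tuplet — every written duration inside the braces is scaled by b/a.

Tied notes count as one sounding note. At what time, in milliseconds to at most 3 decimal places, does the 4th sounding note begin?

1. 0.0ms @ 0 + 1747.573ms (3)
2. 1747.573ms @ 3 + 1747.573ms (3)
3. 3495.146ms @ 6 + 1747.573ms (3)
4. 5242.718ms @ 9 + 1747.573ms (3)

note 4 onset = 9b = 5242.718ms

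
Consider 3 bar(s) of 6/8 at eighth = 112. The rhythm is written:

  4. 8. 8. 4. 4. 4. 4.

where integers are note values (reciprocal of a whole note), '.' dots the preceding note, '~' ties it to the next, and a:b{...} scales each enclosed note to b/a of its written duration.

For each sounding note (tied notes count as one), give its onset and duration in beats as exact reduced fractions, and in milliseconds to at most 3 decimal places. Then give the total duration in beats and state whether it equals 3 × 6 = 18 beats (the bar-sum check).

1) 0.0ms=0b +1607.143ms=3b
2) 1607.143ms=3b +803.571ms=3/2b
3) 2410.714ms=9/2b +803.571ms=3/2b
4) 3214.286ms=6b +1607.143ms=3b
5) 4821.429ms=9b +1607.143ms=3b
6) 6428.571ms=12b +1607.143ms=3b
7) 8035.714ms=15b +1607.143ms=3b
Σ=18b of 18 (112bpm 6/8) — PASS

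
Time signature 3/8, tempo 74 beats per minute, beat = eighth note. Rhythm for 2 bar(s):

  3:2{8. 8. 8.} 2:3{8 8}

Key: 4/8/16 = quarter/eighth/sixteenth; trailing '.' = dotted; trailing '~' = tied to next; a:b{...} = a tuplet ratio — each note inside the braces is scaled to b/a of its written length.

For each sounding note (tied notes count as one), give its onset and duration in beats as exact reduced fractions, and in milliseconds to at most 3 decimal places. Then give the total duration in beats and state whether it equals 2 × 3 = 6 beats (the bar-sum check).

1) 0.0ms=0b +810.811ms=1b
2) 810.811ms=1b +810.811ms=1b
3) 1621.622ms=2b +810.811ms=1b
4) 2432.432ms=3b +1216.216ms=3/2b
5) 3648.649ms=9/2b +1216.216ms=3/2b
Σ=6b of 6 (74bpm 3/8) — PASS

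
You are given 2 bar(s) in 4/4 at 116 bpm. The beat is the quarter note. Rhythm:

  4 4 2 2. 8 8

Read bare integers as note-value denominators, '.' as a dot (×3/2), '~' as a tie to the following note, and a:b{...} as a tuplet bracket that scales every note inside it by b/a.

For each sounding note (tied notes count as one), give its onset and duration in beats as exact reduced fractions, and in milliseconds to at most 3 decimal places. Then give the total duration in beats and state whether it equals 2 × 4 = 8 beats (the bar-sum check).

1) 0.0ms=0b +517.241ms=1b
2) 517.241ms=1b +517.241ms=1b
3) 1034.483ms=2b +1034.483ms=2b
4) 2068.966ms=4b +1551.724ms=3b
5) 3620.69ms=7b +258.621ms=1/2b
6) 3879.31ms=15/2b +258.621ms=1/2b
Σ=8b of 8 (116bpm 4/4) — PASS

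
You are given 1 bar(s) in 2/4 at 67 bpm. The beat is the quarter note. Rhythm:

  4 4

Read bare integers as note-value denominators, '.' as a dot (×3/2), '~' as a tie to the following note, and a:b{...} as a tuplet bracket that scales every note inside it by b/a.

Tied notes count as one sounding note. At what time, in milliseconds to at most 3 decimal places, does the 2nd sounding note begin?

1. 0.0ms @ 0 + 895.522ms (1)
2. 895.522ms @ 1 + 895.522ms (1)

note 2 onset = 1b = 895.522ms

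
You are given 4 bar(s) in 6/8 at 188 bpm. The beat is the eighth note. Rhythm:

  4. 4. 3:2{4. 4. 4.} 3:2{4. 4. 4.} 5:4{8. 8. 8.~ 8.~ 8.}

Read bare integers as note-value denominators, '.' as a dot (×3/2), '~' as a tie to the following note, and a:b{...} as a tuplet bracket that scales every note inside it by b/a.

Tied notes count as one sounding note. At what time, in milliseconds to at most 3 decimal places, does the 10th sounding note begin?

note 10 onset = 96/5b = 6127.66ms

1. 0.0ms @ 0 + 957.447ms (3)
2. 957.447ms @ 3 + 957.447ms (3)
3. 1914.894ms @ 6 + 638.298ms (2)
4. 2553.191ms @ 8 + 638.298ms (2)
5. 3191.489ms @ 10 + 638.298ms (2)
6. 3829.787ms @ 12 + 638.298ms (2)
7. 4468.085ms @ 14 + 638.298ms (2)
8. 5106.383ms @ 16 + 638.298ms (2)
9. 5744.681ms @ 18 + 382.979ms (6/5)
10. 6127.66ms @ 96/5 + 382.979ms (6/5)
11. 6510.638ms @ 102/5 + 1148.936ms (18/5)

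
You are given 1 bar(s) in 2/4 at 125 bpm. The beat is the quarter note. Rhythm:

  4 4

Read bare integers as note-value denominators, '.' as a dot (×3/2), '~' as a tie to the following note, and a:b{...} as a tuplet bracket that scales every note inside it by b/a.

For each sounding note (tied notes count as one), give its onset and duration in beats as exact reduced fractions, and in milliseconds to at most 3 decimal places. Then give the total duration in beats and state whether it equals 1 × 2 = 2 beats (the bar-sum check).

1) 0.0ms=0b +480.0ms=1b
2) 480.0ms=1b +480.0ms=1b
Σ=2b of 2 (125bpm 2/4) — PASS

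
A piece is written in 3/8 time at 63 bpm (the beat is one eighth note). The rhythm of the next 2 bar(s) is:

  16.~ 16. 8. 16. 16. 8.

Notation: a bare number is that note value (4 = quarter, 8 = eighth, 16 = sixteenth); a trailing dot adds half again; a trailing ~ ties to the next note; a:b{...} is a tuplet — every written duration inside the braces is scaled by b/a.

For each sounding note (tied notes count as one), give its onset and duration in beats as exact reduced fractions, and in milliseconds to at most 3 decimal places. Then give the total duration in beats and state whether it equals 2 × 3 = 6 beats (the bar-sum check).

1) 0.0ms=0b +1428.571ms=3/2b
2) 1428.571ms=3/2b +1428.571ms=3/2b
3) 2857.143ms=3b +714.286ms=3/4b
4) 3571.429ms=15/4b +714.286ms=3/4b
5) 4285.714ms=9/2b +1428.571ms=3/2b
Σ=6b of 6 (63bpm 3/8) — PASS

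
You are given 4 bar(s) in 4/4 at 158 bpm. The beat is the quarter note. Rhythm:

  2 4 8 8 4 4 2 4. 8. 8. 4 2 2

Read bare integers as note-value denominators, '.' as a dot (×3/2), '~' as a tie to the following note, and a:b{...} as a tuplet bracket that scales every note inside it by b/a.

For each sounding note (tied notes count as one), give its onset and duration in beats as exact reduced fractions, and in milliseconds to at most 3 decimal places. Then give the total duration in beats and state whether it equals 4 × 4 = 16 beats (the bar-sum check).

1) 0.0ms=0b +759.494ms=2b
2) 759.494ms=2b +379.747ms=1b
3) 1139.241ms=3b +189.873ms=1/2b
4) 1329.114ms=7/2b +189.873ms=1/2b
5) 1518.987ms=4b +379.747ms=1b
6) 1898.734ms=5b +379.747ms=1b
7) 2278.481ms=6b +759.494ms=2b
8) 3037.975ms=8b +569.62ms=3/2b
9) 3607.595ms=19/2b +284.81ms=3/4b
10) 3892.405ms=41/4b +284.81ms=3/4b
11) 4177.215ms=11b +379.747ms=1b
12) 4556.962ms=12b +759.494ms=2b
13) 5316.456ms=14b +759.494ms=2b
Σ=16b of 16 (158bpm 4/4) — PASS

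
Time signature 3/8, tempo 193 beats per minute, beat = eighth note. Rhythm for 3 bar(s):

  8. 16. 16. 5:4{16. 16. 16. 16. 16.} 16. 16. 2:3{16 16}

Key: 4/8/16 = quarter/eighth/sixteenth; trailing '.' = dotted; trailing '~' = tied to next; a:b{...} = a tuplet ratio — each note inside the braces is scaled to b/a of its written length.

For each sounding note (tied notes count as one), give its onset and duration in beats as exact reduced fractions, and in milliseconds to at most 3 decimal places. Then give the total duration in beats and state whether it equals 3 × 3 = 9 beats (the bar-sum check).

1) 0.0ms=0b +466.321ms=3/2b
2) 466.321ms=3/2b +233.161ms=3/4b
3) 699.482ms=9/4b +233.161ms=3/4b
4) 932.642ms=3b +186.528ms=3/5b
5) 1119.171ms=18/5b +186.528ms=3/5b
6) 1305.699ms=21/5b +186.528ms=3/5b
7) 1492.228ms=24/5b +186.528ms=3/5b
8) 1678.756ms=27/5b +186.528ms=3/5b
9) 1865.285ms=6b +233.161ms=3/4b
10) 2098.446ms=27/4b +233.161ms=3/4b
11) 2331.606ms=15/2b +233.161ms=3/4b
12) 2564.767ms=33/4b +233.161ms=3/4b
Σ=9b of 9 (193bpm 3/8) — PASS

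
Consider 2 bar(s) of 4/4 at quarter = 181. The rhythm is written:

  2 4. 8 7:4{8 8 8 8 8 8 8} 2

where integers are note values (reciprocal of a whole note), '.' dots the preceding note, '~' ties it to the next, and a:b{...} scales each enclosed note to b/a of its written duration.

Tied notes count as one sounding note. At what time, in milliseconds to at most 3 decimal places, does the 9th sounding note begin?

1. 0.0ms @ 0 + 662.983ms (2)
2. 662.983ms @ 2 + 497.238ms (3/2)
3. 1160.221ms @ 7/2 + 165.746ms (1/2)
4. 1325.967ms @ 4 + 94.712ms (2/7)
5. 1420.679ms @ 30/7 + 94.712ms (2/7)
6. 1515.391ms @ 32/7 + 94.712ms (2/7)
7. 1610.103ms @ 34/7 + 94.712ms (2/7)
8. 1704.815ms @ 36/7 + 94.712ms (2/7)
9. 1799.526ms @ 38/7 + 94.712ms (2/7)
10. 1894.238ms @ 40/7 + 94.712ms (2/7)
11. 1988.95ms @ 6 + 662.983ms (2)

note 9 onset = 38/7b = 1799.526ms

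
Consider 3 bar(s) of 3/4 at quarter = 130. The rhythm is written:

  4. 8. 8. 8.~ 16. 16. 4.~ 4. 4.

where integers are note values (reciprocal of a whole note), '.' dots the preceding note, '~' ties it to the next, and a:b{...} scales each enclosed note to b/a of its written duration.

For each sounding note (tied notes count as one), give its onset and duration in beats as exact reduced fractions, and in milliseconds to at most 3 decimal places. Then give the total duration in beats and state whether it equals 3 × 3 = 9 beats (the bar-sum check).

1) 0.0ms=0b +692.308ms=3/2b
2) 692.308ms=3/2b +346.154ms=3/4b
3) 1038.462ms=9/4b +346.154ms=3/4b
4) 1384.615ms=3b +519.231ms=9/8b
5) 1903.846ms=33/8b +173.077ms=3/8b
6) 2076.923ms=9/2b +1384.615ms=3b
7) 3461.538ms=15/2b +692.308ms=3/2b
Σ=9b of 9 (130bpm 3/4) — PASS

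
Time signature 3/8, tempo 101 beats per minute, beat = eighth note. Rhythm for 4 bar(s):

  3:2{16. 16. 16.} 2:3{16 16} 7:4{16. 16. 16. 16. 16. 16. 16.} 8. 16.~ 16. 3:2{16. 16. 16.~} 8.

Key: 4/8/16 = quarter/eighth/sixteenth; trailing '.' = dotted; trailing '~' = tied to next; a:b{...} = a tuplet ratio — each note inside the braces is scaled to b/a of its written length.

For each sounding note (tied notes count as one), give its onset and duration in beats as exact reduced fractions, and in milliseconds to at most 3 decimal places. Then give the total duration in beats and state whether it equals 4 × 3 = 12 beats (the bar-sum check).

1) 0.0ms=0b +297.03ms=1/2b
2) 297.03ms=1/2b +297.03ms=1/2b
3) 594.059ms=1b +297.03ms=1/2b
4) 891.089ms=3/2b +445.545ms=3/4b
5) 1336.634ms=9/4b +445.545ms=3/4b
6) 1782.178ms=3b +254.597ms=3/7b
7) 2036.775ms=24/7b +254.597ms=3/7b
8) 2291.372ms=27/7b +254.597ms=3/7b
9) 2545.969ms=30/7b +254.597ms=3/7b
10) 2800.566ms=33/7b +254.597ms=3/7b
11) 3055.163ms=36/7b +254.597ms=3/7b
12) 3309.76ms=39/7b +254.597ms=3/7b
13) 3564.356ms=6b +891.089ms=3/2b
14) 4455.446ms=15/2b +891.089ms=3/2b
15) 5346.535ms=9b +297.03ms=1/2b
16) 5643.564ms=19/2b +297.03ms=1/2b
17) 5940.594ms=10b +1188.119ms=2b
Σ=12b of 12 (101bpm 3/8) — PASS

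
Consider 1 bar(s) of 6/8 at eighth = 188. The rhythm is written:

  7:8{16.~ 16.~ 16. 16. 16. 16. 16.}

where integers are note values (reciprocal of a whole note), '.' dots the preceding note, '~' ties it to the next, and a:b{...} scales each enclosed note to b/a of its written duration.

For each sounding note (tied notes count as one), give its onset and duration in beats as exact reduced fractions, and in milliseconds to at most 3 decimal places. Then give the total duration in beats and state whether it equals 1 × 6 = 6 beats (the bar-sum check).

1) 0.0ms=0b +820.669ms=18/7b
2) 820.669ms=18/7b +273.556ms=6/7b
3) 1094.225ms=24/7b +273.556ms=6/7b
4) 1367.781ms=30/7b +273.556ms=6/7b
5) 1641.337ms=36/7b +273.556ms=6/7b
Σ=6b of 6 (188bpm 6/8) — PASS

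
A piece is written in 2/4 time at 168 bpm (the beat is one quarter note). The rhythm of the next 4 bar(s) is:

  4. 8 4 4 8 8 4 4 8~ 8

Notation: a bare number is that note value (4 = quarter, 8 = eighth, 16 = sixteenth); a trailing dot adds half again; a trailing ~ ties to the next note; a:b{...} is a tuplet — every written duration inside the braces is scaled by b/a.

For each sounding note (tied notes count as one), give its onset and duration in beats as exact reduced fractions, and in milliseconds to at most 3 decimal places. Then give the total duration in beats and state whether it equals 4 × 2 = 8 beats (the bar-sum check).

1) 0.0ms=0b +535.714ms=3/2b
2) 535.714ms=3/2b +178.571ms=1/2b
3) 714.286ms=2b +357.143ms=1b
4) 1071.429ms=3b +357.143ms=1b
5) 1428.571ms=4b +178.571ms=1/2b
6) 1607.143ms=9/2b +178.571ms=1/2b
7) 1785.714ms=5b +357.143ms=1b
8) 2142.857ms=6b +357.143ms=1b
9) 2500.0ms=7b +357.143ms=1b
Σ=8b of 8 (168bpm 2/4) — PASS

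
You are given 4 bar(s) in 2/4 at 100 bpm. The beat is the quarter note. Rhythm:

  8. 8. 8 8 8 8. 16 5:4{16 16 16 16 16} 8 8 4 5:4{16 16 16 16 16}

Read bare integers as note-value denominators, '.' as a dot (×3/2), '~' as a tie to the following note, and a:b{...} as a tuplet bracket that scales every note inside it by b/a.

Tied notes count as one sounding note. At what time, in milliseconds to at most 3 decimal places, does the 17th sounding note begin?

note 17 onset = 36/5b = 4320.0ms

1. 0.0ms @ 0 + 450.0ms (3/4)
2. 450.0ms @ 3/4 + 450.0ms (3/4)
3. 900.0ms @ 3/2 + 300.0ms (1/2)
4. 1200.0ms @ 2 + 300.0ms (1/2)
5. 1500.0ms @ 5/2 + 300.0ms (1/2)
6. 1800.0ms @ 3 + 450.0ms (3/4)
7. 2250.0ms @ 15/4 + 150.0ms (1/4)
8. 2400.0ms @ 4 + 120.0ms (1/5)
9. 2520.0ms @ 21/5 + 120.0ms (1/5)
10. 2640.0ms @ 22/5 + 120.0ms (1/5)
11. 2760.0ms @ 23/5 + 120.0ms (1/5)
12. 2880.0ms @ 24/5 + 120.0ms (1/5)
13. 3000.0ms @ 5 + 300.0ms (1/2)
14. 3300.0ms @ 11/2 + 300.0ms (1/2)
15. 3600.0ms @ 6 + 600.0ms (1)
16. 4200.0ms @ 7 + 120.0ms (1/5)
17. 4320.0ms @ 36/5 + 120.0ms (1/5)
18. 4440.0ms @ 37/5 + 120.0ms (1/5)
19. 4560.0ms @ 38/5 + 120.0ms (1/5)
20. 4680.0ms @ 39/5 + 120.0ms (1/5)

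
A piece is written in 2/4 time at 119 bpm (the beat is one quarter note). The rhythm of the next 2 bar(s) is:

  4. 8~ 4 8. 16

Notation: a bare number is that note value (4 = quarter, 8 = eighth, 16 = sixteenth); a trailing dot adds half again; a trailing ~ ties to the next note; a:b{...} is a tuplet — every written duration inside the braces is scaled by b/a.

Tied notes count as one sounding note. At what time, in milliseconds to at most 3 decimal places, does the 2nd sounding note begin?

1. 0.0ms @ 0 + 756.303ms (3/2)
2. 756.303ms @ 3/2 + 756.303ms (3/2)
3. 1512.605ms @ 3 + 378.151ms (3/4)
4. 1890.756ms @ 15/4 + 126.05ms (1/4)

note 2 onset = 3/2b = 756.303ms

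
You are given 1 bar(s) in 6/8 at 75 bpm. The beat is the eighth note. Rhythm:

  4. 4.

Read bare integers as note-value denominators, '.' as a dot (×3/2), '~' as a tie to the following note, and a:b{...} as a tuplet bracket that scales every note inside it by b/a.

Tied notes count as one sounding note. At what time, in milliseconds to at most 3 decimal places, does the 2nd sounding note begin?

1. 0.0ms @ 0 + 2400.0ms (3)
2. 2400.0ms @ 3 + 2400.0ms (3)

note 2 onset = 3b = 2400.0ms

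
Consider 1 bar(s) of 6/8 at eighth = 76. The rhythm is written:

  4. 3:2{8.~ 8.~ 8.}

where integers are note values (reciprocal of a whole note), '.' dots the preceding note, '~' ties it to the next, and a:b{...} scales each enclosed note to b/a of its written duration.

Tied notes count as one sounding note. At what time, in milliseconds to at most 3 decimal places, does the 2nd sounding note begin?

1. 0.0ms @ 0 + 2368.421ms (3)
2. 2368.421ms @ 3 + 2368.421ms (3)

note 2 onset = 3b = 2368.421ms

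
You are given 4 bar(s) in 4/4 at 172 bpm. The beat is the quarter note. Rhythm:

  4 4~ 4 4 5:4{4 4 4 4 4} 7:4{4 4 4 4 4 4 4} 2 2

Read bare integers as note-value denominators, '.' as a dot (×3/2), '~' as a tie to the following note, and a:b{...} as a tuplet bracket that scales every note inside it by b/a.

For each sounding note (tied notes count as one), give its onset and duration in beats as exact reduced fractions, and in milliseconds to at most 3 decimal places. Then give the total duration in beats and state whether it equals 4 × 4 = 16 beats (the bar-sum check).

1) 0.0ms=0b +348.837ms=1b
2) 348.837ms=1b +697.674ms=2b
3) 1046.512ms=3b +348.837ms=1b
4) 1395.349ms=4b +279.07ms=4/5b
5) 1674.419ms=24/5b +279.07ms=4/5b
6) 1953.488ms=28/5b +279.07ms=4/5b
7) 2232.558ms=32/5b +279.07ms=4/5b
8) 2511.628ms=36/5b +279.07ms=4/5b
9) 2790.698ms=8b +199.336ms=4/7b
10) 2990.033ms=60/7b +199.336ms=4/7b
11) 3189.369ms=64/7b +199.336ms=4/7b
12) 3388.704ms=68/7b +199.336ms=4/7b
13) 3588.04ms=72/7b +199.336ms=4/7b
14) 3787.375ms=76/7b +199.336ms=4/7b
15) 3986.711ms=80/7b +199.336ms=4/7b
16) 4186.047ms=12b +697.674ms=2b
17) 4883.721ms=14b +697.674ms=2b
Σ=16b of 16 (172bpm 4/4) — PASS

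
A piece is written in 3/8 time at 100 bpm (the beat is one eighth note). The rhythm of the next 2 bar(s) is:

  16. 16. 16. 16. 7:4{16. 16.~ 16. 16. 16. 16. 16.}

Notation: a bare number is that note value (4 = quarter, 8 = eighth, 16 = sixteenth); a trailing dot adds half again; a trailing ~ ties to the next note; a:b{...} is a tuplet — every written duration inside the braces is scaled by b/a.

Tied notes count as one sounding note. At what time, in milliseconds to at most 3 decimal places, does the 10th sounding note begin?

note 10 onset = 39/7b = 3342.857ms

1. 0.0ms @ 0 + 450.0ms (3/4)
2. 450.0ms @ 3/4 + 450.0ms (3/4)
3. 900.0ms @ 3/2 + 450.0ms (3/4)
4. 1350.0ms @ 9/4 + 450.0ms (3/4)
5. 1800.0ms @ 3 + 257.143ms (3/7)
6. 2057.143ms @ 24/7 + 514.286ms (6/7)
7. 2571.429ms @ 30/7 + 257.143ms (3/7)
8. 2828.571ms @ 33/7 + 257.143ms (3/7)
9. 3085.714ms @ 36/7 + 257.143ms (3/7)
10. 3342.857ms @ 39/7 + 257.143ms (3/7)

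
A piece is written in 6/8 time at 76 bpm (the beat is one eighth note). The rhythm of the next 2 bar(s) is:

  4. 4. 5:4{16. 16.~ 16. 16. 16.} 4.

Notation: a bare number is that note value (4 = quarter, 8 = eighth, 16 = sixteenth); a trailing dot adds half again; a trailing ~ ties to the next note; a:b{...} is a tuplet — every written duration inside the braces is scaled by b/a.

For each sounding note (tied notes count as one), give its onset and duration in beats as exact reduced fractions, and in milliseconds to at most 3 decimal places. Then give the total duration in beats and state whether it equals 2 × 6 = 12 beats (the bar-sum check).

1) 0.0ms=0b +2368.421ms=3b
2) 2368.421ms=3b +2368.421ms=3b
3) 4736.842ms=6b +473.684ms=3/5b
4) 5210.526ms=33/5b +947.368ms=6/5b
5) 6157.895ms=39/5b +473.684ms=3/5b
6) 6631.579ms=42/5b +473.684ms=3/5b
7) 7105.263ms=9b +2368.421ms=3b
Σ=12b of 12 (76bpm 6/8) — PASS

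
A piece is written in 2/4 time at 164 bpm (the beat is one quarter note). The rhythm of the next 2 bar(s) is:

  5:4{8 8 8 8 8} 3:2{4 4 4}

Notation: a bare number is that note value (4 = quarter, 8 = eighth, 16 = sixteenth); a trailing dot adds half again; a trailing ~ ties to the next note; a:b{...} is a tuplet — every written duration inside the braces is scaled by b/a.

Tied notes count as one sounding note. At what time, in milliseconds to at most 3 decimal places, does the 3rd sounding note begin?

1. 0.0ms @ 0 + 146.341ms (2/5)
2. 146.341ms @ 2/5 + 146.341ms (2/5)
3. 292.683ms @ 4/5 + 146.341ms (2/5)
4. 439.024ms @ 6/5 + 146.341ms (2/5)
5. 585.366ms @ 8/5 + 146.341ms (2/5)
6. 731.707ms @ 2 + 243.902ms (2/3)
7. 975.61ms @ 8/3 + 243.902ms (2/3)
8. 1219.512ms @ 10/3 + 243.902ms (2/3)

note 3 onset = 4/5b = 292.683ms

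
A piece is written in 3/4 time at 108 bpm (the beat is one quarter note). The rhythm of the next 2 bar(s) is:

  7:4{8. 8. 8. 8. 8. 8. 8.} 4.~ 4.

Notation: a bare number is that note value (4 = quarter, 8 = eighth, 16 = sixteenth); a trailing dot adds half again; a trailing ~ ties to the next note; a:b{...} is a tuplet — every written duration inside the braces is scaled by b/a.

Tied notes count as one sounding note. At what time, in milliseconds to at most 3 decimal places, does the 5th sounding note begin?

1. 0.0ms @ 0 + 238.095ms (3/7)
2. 238.095ms @ 3/7 + 238.095ms (3/7)
3. 476.19ms @ 6/7 + 238.095ms (3/7)
4. 714.286ms @ 9/7 + 238.095ms (3/7)
5. 952.381ms @ 12/7 + 238.095ms (3/7)
6. 1190.476ms @ 15/7 + 238.095ms (3/7)
7. 1428.571ms @ 18/7 + 238.095ms (3/7)
8. 1666.667ms @ 3 + 1666.667ms (3)

note 5 onset = 12/7b = 952.381ms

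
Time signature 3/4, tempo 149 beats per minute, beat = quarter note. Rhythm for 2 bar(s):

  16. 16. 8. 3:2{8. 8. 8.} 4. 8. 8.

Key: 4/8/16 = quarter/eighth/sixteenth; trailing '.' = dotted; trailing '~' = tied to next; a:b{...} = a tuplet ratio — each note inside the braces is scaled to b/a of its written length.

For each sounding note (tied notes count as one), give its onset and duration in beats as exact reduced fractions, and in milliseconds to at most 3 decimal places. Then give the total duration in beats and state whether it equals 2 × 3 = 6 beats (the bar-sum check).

1) 0.0ms=0b +151.007ms=3/8b
2) 151.007ms=3/8b +151.007ms=3/8b
3) 302.013ms=3/4b +302.013ms=3/4b
4) 604.027ms=3/2b +201.342ms=1/2b
5) 805.369ms=2b +201.342ms=1/2b
6) 1006.711ms=5/2b +201.342ms=1/2b
7) 1208.054ms=3b +604.027ms=3/2b
8) 1812.081ms=9/2b +302.013ms=3/4b
9) 2114.094ms=21/4b +302.013ms=3/4b
Σ=6b of 6 (149bpm 3/4) — PASS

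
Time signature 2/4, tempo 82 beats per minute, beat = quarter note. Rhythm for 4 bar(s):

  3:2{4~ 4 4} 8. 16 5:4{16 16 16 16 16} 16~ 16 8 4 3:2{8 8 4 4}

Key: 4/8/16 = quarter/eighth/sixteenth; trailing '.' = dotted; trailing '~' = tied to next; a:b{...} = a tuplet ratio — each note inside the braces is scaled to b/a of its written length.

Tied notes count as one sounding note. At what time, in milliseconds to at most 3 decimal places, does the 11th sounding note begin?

1. 0.0ms @ 0 + 975.61ms (4/3)
2. 975.61ms @ 4/3 + 487.805ms (2/3)
3. 1463.415ms @ 2 + 548.78ms (3/4)
4. 2012.195ms @ 11/4 + 182.927ms (1/4)
5. 2195.122ms @ 3 + 146.341ms (1/5)
6. 2341.463ms @ 16/5 + 146.341ms (1/5)
7. 2487.805ms @ 17/5 + 146.341ms (1/5)
8. 2634.146ms @ 18/5 + 146.341ms (1/5)
9. 2780.488ms @ 19/5 + 146.341ms (1/5)
10. 2926.829ms @ 4 + 365.854ms (1/2)
11. 3292.683ms @ 9/2 + 365.854ms (1/2)
12. 3658.537ms @ 5 + 731.707ms (1)
13. 4390.244ms @ 6 + 243.902ms (1/3)
14. 4634.146ms @ 19/3 + 243.902ms (1/3)
15. 4878.049ms @ 20/3 + 487.805ms (2/3)
16. 5365.854ms @ 22/3 + 487.805ms (2/3)

note 11 onset = 9/2b = 3292.683ms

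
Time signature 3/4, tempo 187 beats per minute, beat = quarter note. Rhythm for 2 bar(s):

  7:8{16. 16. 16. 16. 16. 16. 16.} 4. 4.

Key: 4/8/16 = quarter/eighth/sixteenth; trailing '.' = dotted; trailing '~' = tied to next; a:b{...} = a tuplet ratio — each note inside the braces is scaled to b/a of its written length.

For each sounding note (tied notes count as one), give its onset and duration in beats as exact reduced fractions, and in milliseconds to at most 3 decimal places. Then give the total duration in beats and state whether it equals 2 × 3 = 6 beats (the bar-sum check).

1) 0.0ms=0b +137.51ms=3/7b
2) 137.51ms=3/7b +137.51ms=3/7b
3) 275.019ms=6/7b +137.51ms=3/7b
4) 412.529ms=9/7b +137.51ms=3/7b
5) 550.038ms=12/7b +137.51ms=3/7b
6) 687.548ms=15/7b +137.51ms=3/7b
7) 825.057ms=18/7b +137.51ms=3/7b
8) 962.567ms=3b +481.283ms=3/2b
9) 1443.85ms=9/2b +481.283ms=3/2b
Σ=6b of 6 (187bpm 3/4) — PASS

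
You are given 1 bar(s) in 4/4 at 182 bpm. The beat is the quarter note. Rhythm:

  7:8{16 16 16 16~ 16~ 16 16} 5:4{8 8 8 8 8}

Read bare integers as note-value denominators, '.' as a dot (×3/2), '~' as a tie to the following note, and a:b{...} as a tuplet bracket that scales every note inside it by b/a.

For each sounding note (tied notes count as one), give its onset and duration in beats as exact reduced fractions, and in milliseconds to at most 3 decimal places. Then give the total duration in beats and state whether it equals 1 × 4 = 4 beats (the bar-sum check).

1) 0.0ms=0b +94.192ms=2/7b
2) 94.192ms=2/7b +94.192ms=2/7b
3) 188.383ms=4/7b +94.192ms=2/7b
4) 282.575ms=6/7b +282.575ms=6/7b
5) 565.149ms=12/7b +94.192ms=2/7b
6) 659.341ms=2b +131.868ms=2/5b
7) 791.209ms=12/5b +131.868ms=2/5b
8) 923.077ms=14/5b +131.868ms=2/5b
9) 1054.945ms=16/5b +131.868ms=2/5b
10) 1186.813ms=18/5b +131.868ms=2/5b
Σ=4b of 4 (182bpm 4/4) — PASS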